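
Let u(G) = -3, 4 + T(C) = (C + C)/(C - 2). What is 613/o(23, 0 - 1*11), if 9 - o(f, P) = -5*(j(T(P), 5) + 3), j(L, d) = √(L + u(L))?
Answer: 63752/3071 - 3065*I*√897/9213 ≈ 20.759 - 9.9638*I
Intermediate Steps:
T(C) = -4 + 2*C/(-2 + C) (T(C) = -4 + (C + C)/(C - 2) = -4 + (2*C)/(-2 + C) = -4 + 2*C/(-2 + C))
j(L, d) = √(-3 + L) (j(L, d) = √(L - 3) = √(-3 + L))
o(f, P) = 24 + 5*√(-3 + 2*(4 - P)/(-2 + P)) (o(f, P) = 9 - (-5)*(√(-3 + 2*(4 - P)/(-2 + P)) + 3) = 9 - (-5)*(3 + √(-3 + 2*(4 - P)/(-2 + P))) = 9 - (-15 - 5*√(-3 + 2*(4 - P)/(-2 + P))) = 9 + (15 + 5*√(-3 + 2*(4 - P)/(-2 + P))) = 24 + 5*√(-3 + 2*(4 - P)/(-2 + P)))
613/o(23, 0 - 1*11) = 613/(24 + 5*√((14 - 5*(0 - 1*11))/(-2 + (0 - 1*11)))) = 613/(24 + 5*√((14 - 5*(0 - 11))/(-2 + (0 - 11)))) = 613/(24 + 5*√((14 - 5*(-11))/(-2 - 11))) = 613/(24 + 5*√((14 + 55)/(-13))) = 613/(24 + 5*√(-1/13*69)) = 613/(24 + 5*√(-69/13)) = 613/(24 + 5*(I*√897/13)) = 613/(24 + 5*I*√897/13)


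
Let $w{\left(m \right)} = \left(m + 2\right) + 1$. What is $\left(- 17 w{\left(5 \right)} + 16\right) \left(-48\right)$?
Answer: $5760$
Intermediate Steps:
$w{\left(m \right)} = 3 + m$ ($w{\left(m \right)} = \left(2 + m\right) + 1 = 3 + m$)
$\left(- 17 w{\left(5 \right)} + 16\right) \left(-48\right) = \left(- 17 \left(3 + 5\right) + 16\right) \left(-48\right) = \left(\left(-17\right) 8 + 16\right) \left(-48\right) = \left(-136 + 16\right) \left(-48\right) = \left(-120\right) \left(-48\right) = 5760$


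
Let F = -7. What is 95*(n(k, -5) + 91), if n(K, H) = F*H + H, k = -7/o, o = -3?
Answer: 11495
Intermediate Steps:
k = 7/3 (k = -7/(-3) = -7*(-⅓) = 7/3 ≈ 2.3333)
n(K, H) = -6*H (n(K, H) = -7*H + H = -6*H)
95*(n(k, -5) + 91) = 95*(-6*(-5) + 91) = 95*(30 + 91) = 95*121 = 11495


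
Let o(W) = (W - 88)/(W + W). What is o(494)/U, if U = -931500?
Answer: -203/460161000 ≈ -4.4115e-7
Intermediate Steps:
o(W) = (-88 + W)/(2*W) (o(W) = (-88 + W)/((2*W)) = (-88 + W)*(1/(2*W)) = (-88 + W)/(2*W))
o(494)/U = ((½)*(-88 + 494)/494)/(-931500) = ((½)*(1/494)*406)*(-1/931500) = (203/494)*(-1/931500) = -203/460161000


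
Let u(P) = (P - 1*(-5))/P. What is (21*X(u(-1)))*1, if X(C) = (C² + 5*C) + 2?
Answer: -42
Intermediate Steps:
u(P) = (5 + P)/P (u(P) = (P + 5)/P = (5 + P)/P)
X(C) = 2 + C² + 5*C
(21*X(u(-1)))*1 = (21*(2 + ((5 - 1)/(-1))² + 5*((5 - 1)/(-1))))*1 = (21*(2 + (-1*4)² + 5*(-1*4)))*1 = (21*(2 + (-4)² + 5*(-4)))*1 = (21*(2 + 16 - 20))*1 = (21*(-2))*1 = -42*1 = -42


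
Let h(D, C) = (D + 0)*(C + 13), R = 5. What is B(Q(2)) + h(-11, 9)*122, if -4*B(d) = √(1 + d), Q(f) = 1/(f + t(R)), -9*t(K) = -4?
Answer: -29524 - √682/88 ≈ -29524.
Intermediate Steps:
t(K) = 4/9 (t(K) = -⅑*(-4) = 4/9)
h(D, C) = D*(13 + C)
Q(f) = 1/(4/9 + f) (Q(f) = 1/(f + 4/9) = 1/(4/9 + f))
B(d) = -√(1 + d)/4
B(Q(2)) + h(-11, 9)*122 = -√(1 + 9/(4 + 9*2))/4 - 11*(13 + 9)*122 = -√(1 + 9/(4 + 18))/4 - 11*22*122 = -√(1 + 9/22)/4 - 242*122 = -√(1 + 9*(1/22))/4 - 29524 = -√(1 + 9/22)/4 - 29524 = -√682/88 - 29524 = -29524 - √682/88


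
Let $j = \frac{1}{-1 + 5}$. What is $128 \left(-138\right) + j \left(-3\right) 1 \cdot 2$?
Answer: $- \frac{35331}{2} \approx -17666.0$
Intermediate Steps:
$j = \frac{1}{4} \approx 0.25$
$128 \left(-138\right) + j \left(-3\right) 1 \cdot 2 = 128 \left(-138\right) + \frac{1}{4} \left(-3\right) 1 \cdot 2 = -17664 - \frac{3}{2} = - \frac{35331}{2}$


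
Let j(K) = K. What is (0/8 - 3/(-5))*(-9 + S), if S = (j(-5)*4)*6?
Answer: -387/5 ≈ -77.400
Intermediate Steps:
S = -120 (S = -5*4*6 = -20*6 = -120)
(0/8 - 3/(-5))*(-9 + S) = (0/8 - 3/(-5))*(-9 - 120) = (0*(1/8) - 3*(-1/5))*(-129) = (0 + 3/5)*(-129) = (3/5)*(-129) = -387/5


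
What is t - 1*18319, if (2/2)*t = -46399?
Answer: -64718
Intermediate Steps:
t = -46399
t - 1*18319 = -46399 - 1*18319 = -46399 - 18319 = -64718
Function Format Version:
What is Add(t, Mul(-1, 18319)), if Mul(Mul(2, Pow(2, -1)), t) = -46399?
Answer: -64718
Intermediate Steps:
t = -46399
Add(t, Mul(-1, 18319)) = Add(-46399, Mul(-1, 18319)) = Add(-46399, -18319) = -64718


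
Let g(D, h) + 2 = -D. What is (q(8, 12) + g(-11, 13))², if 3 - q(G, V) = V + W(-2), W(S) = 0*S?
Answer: 0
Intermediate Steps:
W(S) = 0
q(G, V) = 3 - V (q(G, V) = 3 - (V + 0) = 3 - V)
g(D, h) = -2 - D
(q(8, 12) + g(-11, 13))² = ((3 - 1*12) + (-2 - 1*(-11)))² = ((3 - 12) + (-2 + 11))² = (-9 + 9)² = 0² = 0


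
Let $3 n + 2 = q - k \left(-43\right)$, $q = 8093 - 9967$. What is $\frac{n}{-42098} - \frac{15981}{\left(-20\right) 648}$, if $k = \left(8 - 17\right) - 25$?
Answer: $\frac{114531383}{90931680} \approx 1.2595$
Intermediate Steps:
$q = -1874$ ($q = 8093 - 9967 = -1874$)
$k = -34$ ($k = \left(8 - 17\right) - 25 = -9 - 25 = -34$)
$n = - \frac{3338}{3}$ ($n = - \frac{2}{3} + \frac{-1874 - \left(-34\right) \left(-43\right)}{3} = - \frac{2}{3} + \frac{-1874 - 1462}{3} = - \frac{2}{3} + \frac{1}{3} \left(-3336\right) = - \frac{2}{3} - 1112 = - \frac{3338}{3} \approx -1112.7$)
$\frac{n}{-42098} - \frac{15981}{\left(-20\right) 648} = - \frac{3338}{3 \left(-42098\right)} - \frac{15981}{\left(-20\right) 648} = \left(- \frac{3338}{3}\right) \left(- \frac{1}{42098}\right) - \frac{15981}{-12960} = \frac{1669}{63147} - - \frac{5327}{4320} = \frac{1669}{63147} + \frac{5327}{4320} = \frac{114531383}{90931680}$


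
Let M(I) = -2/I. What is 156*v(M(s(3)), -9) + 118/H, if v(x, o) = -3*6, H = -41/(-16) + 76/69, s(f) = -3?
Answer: -11228088/4045 ≈ -2775.8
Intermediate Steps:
H = 4045/1104 (H = -41*(-1/16) + 76*(1/69) = 41/16 + 76/69 = 4045/1104 ≈ 3.6639)
v(x, o) = -18
156*v(M(s(3)), -9) + 118/H = 156*(-18) + 118/(4045/1104) = -2808 + 118*(1104/4045) = -2808 + 130272/4045 = -11228088/4045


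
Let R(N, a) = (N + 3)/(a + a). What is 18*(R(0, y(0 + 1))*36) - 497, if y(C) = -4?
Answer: -740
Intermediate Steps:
R(N, a) = (3 + N)/(2*a) (R(N, a) = (3 + N)/((2*a)) = (3 + N)*(1/(2*a)) = (3 + N)/(2*a))
18*(R(0, y(0 + 1))*36) - 497 = 18*(((½)*(3 + 0)/(-4))*36) - 497 = 18*(((½)*(-¼)*3)*36) - 497 = 18*(-3/8*36) - 497 = 18*(-27/2) - 497 = -243 - 497 = -740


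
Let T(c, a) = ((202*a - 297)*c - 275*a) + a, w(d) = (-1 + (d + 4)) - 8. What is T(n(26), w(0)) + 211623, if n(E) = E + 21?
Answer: 151564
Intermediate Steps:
n(E) = 21 + E
w(d) = -5 + d (w(d) = (-1 + (4 + d)) - 8 = (3 + d) - 8 = -5 + d)
T(c, a) = -274*a + c*(-297 + 202*a) (T(c, a) = ((-297 + 202*a)*c - 275*a) + a = (c*(-297 + 202*a) - 275*a) + a = (-275*a + c*(-297 + 202*a)) + a = -274*a + c*(-297 + 202*a))
T(n(26), w(0)) + 211623 = (-297*(21 + 26) - 274*(-5 + 0) + 202*(-5 + 0)*(21 + 26)) + 211623 = (-297*47 - 274*(-5) + 202*(-5)*47) + 211623 = (-13959 + 1370 - 47470) + 211623 = -60059 + 211623 = 151564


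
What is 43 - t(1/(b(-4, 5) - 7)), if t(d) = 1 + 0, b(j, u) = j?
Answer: 42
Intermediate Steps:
t(d) = 1
43 - t(1/(b(-4, 5) - 7)) = 43 - 1*1 = 43 - 1 = 42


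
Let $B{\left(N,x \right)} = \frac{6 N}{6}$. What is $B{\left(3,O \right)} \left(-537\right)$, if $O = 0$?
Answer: $-1611$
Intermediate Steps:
$B{\left(N,x \right)} = N$ ($B{\left(N,x \right)} = 6 N \frac{1}{6} = N$)
$B{\left(3,O \right)} \left(-537\right) = 3 \left(-537\right) = -1611$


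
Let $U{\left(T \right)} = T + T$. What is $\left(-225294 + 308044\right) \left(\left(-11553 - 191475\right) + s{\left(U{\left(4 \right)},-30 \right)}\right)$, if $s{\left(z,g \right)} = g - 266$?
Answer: $-16825061000$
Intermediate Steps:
$U{\left(T \right)} = 2 T$
$s{\left(z,g \right)} = -266 + g$
$\left(-225294 + 308044\right) \left(\left(-11553 - 191475\right) + s{\left(U{\left(4 \right)},-30 \right)}\right) = \left(-225294 + 308044\right) \left(\left(-11553 - 191475\right) - 296\right) = 82750 \left(-203028 - 296\right) = 82750 \left(-203324\right) = -16825061000$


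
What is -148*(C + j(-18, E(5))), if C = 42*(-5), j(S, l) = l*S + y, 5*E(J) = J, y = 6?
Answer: 32856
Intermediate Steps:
E(J) = J/5
j(S, l) = 6 + S*l (j(S, l) = l*S + 6 = S*l + 6 = 6 + S*l)
C = -210
-148*(C + j(-18, E(5))) = -148*(-210 + (6 - 18*5/5)) = -148*(-210 + (6 - 18*1)) = -148*(-210 + (6 - 18)) = -148*(-210 - 12) = -148*(-222) = 32856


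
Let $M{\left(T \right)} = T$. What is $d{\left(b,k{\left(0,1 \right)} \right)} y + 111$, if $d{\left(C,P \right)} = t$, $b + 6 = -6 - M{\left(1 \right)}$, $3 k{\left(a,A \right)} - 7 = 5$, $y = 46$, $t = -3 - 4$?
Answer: $-211$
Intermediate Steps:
$t = -7$
$k{\left(a,A \right)} = 4$ ($k{\left(a,A \right)} = \frac{7}{3} + \frac{1}{3} \cdot 5 = \frac{7}{3} + \frac{5}{3} = 4$)
$b = -13$ ($b = -6 - 7 = -13$)
$d{\left(C,P \right)} = -7$
$d{\left(b,k{\left(0,1 \right)} \right)} y + 111 = \left(-7\right) 46 + 111 = -322 + 111 = -211$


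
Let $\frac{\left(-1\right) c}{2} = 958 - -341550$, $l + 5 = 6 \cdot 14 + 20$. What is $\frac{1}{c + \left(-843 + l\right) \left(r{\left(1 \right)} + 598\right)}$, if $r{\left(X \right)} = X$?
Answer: $- \frac{1}{1130672} \approx -8.8443 \cdot 10^{-7}$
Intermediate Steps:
$l = 99$ ($l = -5 + \left(6 \cdot 14 + 20\right) = -5 + \left(84 + 20\right) = -5 + 104 = 99$)
$c = -685016$ ($c = - 2 \left(958 - -341550\right) = - 2 \left(958 + 341550\right) = \left(-2\right) 342508 = -685016$)
$\frac{1}{c + \left(-843 + l\right) \left(r{\left(1 \right)} + 598\right)} = \frac{1}{-685016 + \left(-843 + 99\right) \left(1 + 598\right)} = \frac{1}{-685016 - 445656} = \frac{1}{-1130672} = - \frac{1}{1130672}$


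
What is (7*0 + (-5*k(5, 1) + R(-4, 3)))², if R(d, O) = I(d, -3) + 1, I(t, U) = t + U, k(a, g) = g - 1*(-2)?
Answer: 441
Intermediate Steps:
k(a, g) = 2 + g (k(a, g) = g + 2 = 2 + g)
I(t, U) = U + t
R(d, O) = -2 + d (R(d, O) = (-3 + d) + 1 = -2 + d)
(7*0 + (-5*k(5, 1) + R(-4, 3)))² = (7*0 + (-5*(2 + 1) + (-2 - 4)))² = (0 + (-5*3 - 6))² = (0 + (-15 - 6))² = (0 - 21)² = (-21)² = 441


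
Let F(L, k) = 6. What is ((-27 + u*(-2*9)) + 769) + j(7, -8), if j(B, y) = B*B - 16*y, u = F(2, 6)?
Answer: 811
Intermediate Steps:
u = 6
j(B, y) = B**2 - 16*y
((-27 + u*(-2*9)) + 769) + j(7, -8) = ((-27 + 6*(-2*9)) + 769) + (7**2 - 16*(-8)) = ((-27 + 6*(-18)) + 769) + (49 + 128) = ((-27 - 108) + 769) + 177 = (-135 + 769) + 177 = 634 + 177 = 811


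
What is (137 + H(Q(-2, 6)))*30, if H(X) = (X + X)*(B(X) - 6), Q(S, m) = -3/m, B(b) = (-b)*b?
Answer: 8595/2 ≈ 4297.5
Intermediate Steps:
B(b) = -b²
H(X) = 2*X*(-6 - X²) (H(X) = (X + X)*(-X² - 6) = (2*X)*(-6 - X²) = 2*X*(-6 - X²))
(137 + H(Q(-2, 6)))*30 = (137 - 2*(-3/6)*(6 + (-3/6)²))*30 = (137 - 2*(-3*⅙)*(6 + (-3*⅙)²))*30 = (137 - 2*(-½)*(6 + (-½)²))*30 = (137 - 2*(-½)*(6 + ¼))*30 = (137 - 2*(-½)*25/4)*30 = (137 + 25/4)*30 = (573/4)*30 = 8595/2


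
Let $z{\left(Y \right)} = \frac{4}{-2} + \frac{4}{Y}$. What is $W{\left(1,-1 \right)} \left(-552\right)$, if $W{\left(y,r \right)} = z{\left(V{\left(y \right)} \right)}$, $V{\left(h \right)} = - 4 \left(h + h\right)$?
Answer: $1380$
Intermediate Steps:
$V{\left(h \right)} = - 8 h$ ($V{\left(h \right)} = - 4 \cdot 2 h = - 8 h$)
$z{\left(Y \right)} = -2 + \frac{4}{Y}$ ($z{\left(Y \right)} = 4 \left(- \frac{1}{2}\right) + \frac{4}{Y} = -2 + \frac{4}{Y}$)
$W{\left(y,r \right)} = -2 - \frac{1}{2 y}$ ($W{\left(y,r \right)} = -2 + \frac{4}{\left(-8\right) y} = -2 + 4 \left(- \frac{1}{8 y}\right) = -2 - \frac{1}{2 y}$)
$W{\left(1,-1 \right)} \left(-552\right) = \left(-2 - \frac{1}{2 \cdot 1}\right) \left(-552\right) = \left(-2 - \frac{1}{2}\right) \left(-552\right) = \left(- \frac{5}{2}\right) \left(-552\right) = 1380$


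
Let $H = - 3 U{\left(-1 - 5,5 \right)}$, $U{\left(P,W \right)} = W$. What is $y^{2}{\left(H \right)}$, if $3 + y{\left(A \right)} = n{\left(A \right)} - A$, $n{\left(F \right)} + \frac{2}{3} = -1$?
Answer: $\frac{961}{9} \approx 106.78$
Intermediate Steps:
$n{\left(F \right)} = - \frac{5}{3}$ ($n{\left(F \right)} = - \frac{2}{3} - 1 = - \frac{5}{3}$)
$H = -15$ ($H = \left(-3\right) 5 = -15$)
$y{\left(A \right)} = - \frac{14}{3} - A$ ($y{\left(A \right)} = -3 - \left(\frac{5}{3} + A\right) = - \frac{14}{3} - A$)
$y^{2}{\left(H \right)} = \left(- \frac{14}{3} - -15\right)^{2} = \left(- \frac{14}{3} + 15\right)^{2} = \left(\frac{31}{3}\right)^{2} = \frac{961}{9}$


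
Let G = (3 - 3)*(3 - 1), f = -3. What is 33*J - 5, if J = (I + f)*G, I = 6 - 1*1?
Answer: -5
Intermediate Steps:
G = 0 (G = 0*2 = 0)
I = 5 (I = 6 - 1 = 5)
J = 0 (J = (5 - 3)*0 = 2*0 = 0)
33*J - 5 = 33*0 - 5 = 0 - 5 = -5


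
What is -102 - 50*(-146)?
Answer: 7198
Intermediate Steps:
-102 - 50*(-146) = -102 + 7300 = 7198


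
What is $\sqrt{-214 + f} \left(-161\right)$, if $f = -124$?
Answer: $- 2093 i \sqrt{2} \approx - 2959.9 i$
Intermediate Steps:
$\sqrt{-214 + f} \left(-161\right) = \sqrt{-214 - 124} \left(-161\right) = \sqrt{-338} \left(-161\right) = 13 i \sqrt{2} \left(-161\right) = - 2093 i \sqrt{2}$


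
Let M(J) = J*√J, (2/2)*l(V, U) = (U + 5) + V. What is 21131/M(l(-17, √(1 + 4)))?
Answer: 21131/(-12 + √5)^(3/2) ≈ 692.6*I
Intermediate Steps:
l(V, U) = 5 + U + V (l(V, U) = (U + 5) + V = (5 + U) + V = 5 + U + V)
M(J) = J^(3/2)
21131/M(l(-17, √(1 + 4))) = 21131/((5 + √(1 + 4) - 17)^(3/2)) = 21131/((5 + √5 - 17)^(3/2)) = 21131/((-12 + √5)^(3/2)) = 21131/(-12 + √5)^(3/2)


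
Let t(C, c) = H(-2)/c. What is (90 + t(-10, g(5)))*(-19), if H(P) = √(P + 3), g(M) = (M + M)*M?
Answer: -85519/50 ≈ -1710.4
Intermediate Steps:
g(M) = 2*M² (g(M) = (2*M)*M = 2*M²)
H(P) = √(3 + P)
t(C, c) = 1/c (t(C, c) = √(3 - 2)/c = √1/c = 1/c)
(90 + t(-10, g(5)))*(-19) = (90 + 1/(2*5²))*(-19) = (90 + 1/(2*25))*(-19) = (90 + 1/50)*(-19) = (4501/50)*(-19) = -85519/50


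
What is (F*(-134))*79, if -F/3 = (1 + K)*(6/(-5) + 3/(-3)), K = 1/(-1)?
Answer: 0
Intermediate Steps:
K = -1 (K = 1*(-1) = -1)
F = 0 (F = -3*(1 - 1)*(6/(-5) + 3/(-3)) = -0*(6*(-⅕) + 3*(-⅓)) = -0*(-6/5 - 1) = -0*(-11)/5 = -3*0 = 0)
(F*(-134))*79 = (0*(-134))*79 = 0*79 = 0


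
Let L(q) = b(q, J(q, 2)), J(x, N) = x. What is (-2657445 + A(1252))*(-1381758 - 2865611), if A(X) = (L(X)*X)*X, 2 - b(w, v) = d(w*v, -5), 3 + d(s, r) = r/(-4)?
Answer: -13679480101455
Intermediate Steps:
d(s, r) = -3 - r/4 (d(s, r) = -3 + r/(-4) = -3 + r*(-¼) = -3 - r/4)
b(w, v) = 15/4 (b(w, v) = 2 - (-3 - ¼*(-5)) = 2 - (-3 + 5/4) = 2 - 1*(-7/4) = 2 + 7/4 = 15/4)
L(q) = 15/4
A(X) = 15*X²/4 (A(X) = (15*X/4)*X = 15*X²/4)
(-2657445 + A(1252))*(-1381758 - 2865611) = (-2657445 + (15/4)*1252²)*(-1381758 - 2865611) = (-2657445 + (15/4)*1567504)*(-4247369) = (-2657445 + 5878140)*(-4247369) = 3220695*(-4247369) = -13679480101455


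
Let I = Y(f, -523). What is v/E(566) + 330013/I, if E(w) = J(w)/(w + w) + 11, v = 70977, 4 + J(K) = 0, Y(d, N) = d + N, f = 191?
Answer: 1410428639/258296 ≈ 5460.5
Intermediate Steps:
Y(d, N) = N + d
J(K) = -4 (J(K) = -4 + 0 = -4)
I = -332 (I = -523 + 191 = -332)
E(w) = 11 - 2/w (E(w) = -4/(w + w) + 11 = -4*1/(2*w) + 11 = -2/w + 11 = 11 - 2/w)
v/E(566) + 330013/I = 70977/(11 - 2/566) + 330013/(-332) = 70977/(11 - 2*1/566) + 330013*(-1/332) = 70977/(11 - 1/283) - 330013/332 = 70977/(3112/283) - 330013/332 = 70977*(283/3112) - 330013/332 = 20086491/3112 - 330013/332 = 1410428639/258296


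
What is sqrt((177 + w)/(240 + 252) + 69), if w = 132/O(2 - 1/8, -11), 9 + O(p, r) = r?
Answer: 2*sqrt(728570)/205 ≈ 8.3274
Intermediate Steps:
O(p, r) = -9 + r
w = -33/5 (w = 132/(-9 - 11) = 132/(-20) = 132*(-1/20) = -33/5 ≈ -6.6000)
sqrt((177 + w)/(240 + 252) + 69) = sqrt((177 - 33/5)/(240 + 252) + 69) = sqrt((852/5)/492 + 69) = sqrt((852/5)*(1/492) + 69) = sqrt(71/205 + 69) = sqrt(14216/205) = 2*sqrt(728570)/205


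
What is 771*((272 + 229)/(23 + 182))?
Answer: 386271/205 ≈ 1884.2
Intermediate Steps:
771*((272 + 229)/(23 + 182)) = 771*(501/205) = 386271/205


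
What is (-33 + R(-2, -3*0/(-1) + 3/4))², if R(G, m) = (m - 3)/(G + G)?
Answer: 269361/256 ≈ 1052.2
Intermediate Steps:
R(G, m) = (-3 + m)/(2*G) (R(G, m) = (-3 + m)/((2*G)) = (-3 + m)*(1/(2*G)) = (-3 + m)/(2*G))
(-33 + R(-2, -3*0/(-1) + 3/4))² = (-33 + (½)*(-3 + (-3*0/(-1) + 3/4))/(-2))² = (-33 + (½)*(-½)*(-3 + (0*(-1) + 3*(¼))))² = (-33 + (½)*(-½)*(-3 + (0 + ¾)))² = (-33 + (½)*(-½)*(-3 + ¾))² = (-33 + (½)*(-½)*(-9/4))² = (-33 + 9/16)² = (-519/16)² = 269361/256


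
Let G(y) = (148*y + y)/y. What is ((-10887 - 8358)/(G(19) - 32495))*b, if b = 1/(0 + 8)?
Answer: 6415/86256 ≈ 0.074372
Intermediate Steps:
G(y) = 149 (G(y) = (149*y)/y = 149)
b = ⅛ (b = 1/8 = ⅛ ≈ 0.12500)
((-10887 - 8358)/(G(19) - 32495))*b = ((-10887 - 8358)/(149 - 32495))*(⅛) = -19245/(-32346)*(⅛) = -19245*(-1/32346)*(⅛) = (6415/10782)*(⅛) = 6415/86256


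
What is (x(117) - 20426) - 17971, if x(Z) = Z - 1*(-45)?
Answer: -38235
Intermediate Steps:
x(Z) = 45 + Z (x(Z) = Z + 45 = 45 + Z)
(x(117) - 20426) - 17971 = ((45 + 117) - 20426) - 17971 = (162 - 20426) - 17971 = -20264 - 17971 = -38235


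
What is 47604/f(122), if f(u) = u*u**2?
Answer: 11901/453962 ≈ 0.026216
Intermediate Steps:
f(u) = u**3
47604/f(122) = 47604/(122**3) = 47604/1815848 = 47604*(1/1815848) = 11901/453962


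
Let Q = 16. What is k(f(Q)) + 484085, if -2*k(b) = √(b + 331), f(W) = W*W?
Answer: 484085 - √587/2 ≈ 4.8407e+5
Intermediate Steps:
f(W) = W²
k(b) = -√(331 + b)/2 (k(b) = -√(b + 331)/2 = -√(331 + b)/2)
k(f(Q)) + 484085 = -√(331 + 16²)/2 + 484085 = -√(331 + 256)/2 + 484085 = -√587/2 + 484085 = 484085 - √587/2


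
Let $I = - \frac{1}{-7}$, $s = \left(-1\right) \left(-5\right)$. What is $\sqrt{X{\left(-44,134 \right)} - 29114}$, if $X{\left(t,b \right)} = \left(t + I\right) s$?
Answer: $\frac{i \sqrt{1437331}}{7} \approx 171.27 i$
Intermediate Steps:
$s = 5$
$I = \frac{1}{7}$ ($I = \left(-1\right) \left(- \frac{1}{7}\right) = \frac{1}{7} \approx 0.14286$)
$X{\left(t,b \right)} = \frac{5}{7} + 5 t$ ($X{\left(t,b \right)} = \left(t + \frac{1}{7}\right) 5 = \left(\frac{1}{7} + t\right) 5 = \frac{5}{7} + 5 t$)
$\sqrt{X{\left(-44,134 \right)} - 29114} = \sqrt{\left(\frac{5}{7} + 5 \left(-44\right)\right) - 29114} = \sqrt{\left(\frac{5}{7} - 220\right) - 29114} = \sqrt{- \frac{1535}{7} - 29114} = \sqrt{- \frac{205333}{7}} = \frac{i \sqrt{1437331}}{7}$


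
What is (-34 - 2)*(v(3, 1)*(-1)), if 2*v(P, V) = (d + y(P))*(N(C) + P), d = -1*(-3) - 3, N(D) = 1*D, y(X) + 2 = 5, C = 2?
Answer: 270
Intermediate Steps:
y(X) = 3 (y(X) = -2 + 5 = 3)
N(D) = D
d = 0 (d = 3 - 3 = 0)
v(P, V) = 3 + 3*P/2 (v(P, V) = ((0 + 3)*(2 + P))/2 = (3*(2 + P))/2 = (6 + 3*P)/2 = 3 + 3*P/2)
(-34 - 2)*(v(3, 1)*(-1)) = (-34 - 2)*((3 + (3/2)*3)*(-1)) = -36*(3 + 9/2)*(-1) = -270*(-1) = -36*(-15/2) = 270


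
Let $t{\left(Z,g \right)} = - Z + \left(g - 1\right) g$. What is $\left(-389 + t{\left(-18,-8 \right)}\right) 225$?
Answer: $-67275$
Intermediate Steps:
$t{\left(Z,g \right)} = - Z + g \left(-1 + g\right)$ ($t{\left(Z,g \right)} = - Z + \left(g - 1\right) g = - Z + \left(-1 + g\right) g = - Z + g \left(-1 + g\right)$)
$\left(-389 + t{\left(-18,-8 \right)}\right) 225 = \left(-389 - \left(-26 - 64\right)\right) 225 = \left(-389 + \left(64 + 18 + 8\right)\right) 225 = \left(-389 + 90\right) 225 = \left(-299\right) 225 = -67275$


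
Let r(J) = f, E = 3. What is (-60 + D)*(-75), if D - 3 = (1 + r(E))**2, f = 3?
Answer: 3075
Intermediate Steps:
r(J) = 3
D = 19 (D = 3 + (1 + 3)**2 = 3 + 4**2 = 3 + 16 = 19)
(-60 + D)*(-75) = (-60 + 19)*(-75) = -41*(-75) = 3075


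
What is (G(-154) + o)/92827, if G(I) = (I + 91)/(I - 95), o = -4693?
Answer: -389498/7704641 ≈ -0.050554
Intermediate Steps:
G(I) = (91 + I)/(-95 + I)
(G(-154) + o)/92827 = ((91 - 154)/(-95 - 154) - 4693)/92827 = (-63/(-249) - 4693)*(1/92827) = (-1/249*(-63) - 4693)*(1/92827) = (21/83 - 4693)*(1/92827) = -389498/83*1/92827 = -389498/7704641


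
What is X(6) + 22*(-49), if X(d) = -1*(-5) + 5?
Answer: -1068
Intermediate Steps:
X(d) = 10 (X(d) = 5 + 5 = 10)
X(6) + 22*(-49) = 10 + 22*(-49) = 10 - 1078 = -1068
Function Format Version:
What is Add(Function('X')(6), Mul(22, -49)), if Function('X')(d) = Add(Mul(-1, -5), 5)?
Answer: -1068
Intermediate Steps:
Function('X')(d) = 10 (Function('X')(d) = Add(5, 5) = 10)
Add(Function('X')(6), Mul(22, -49)) = Add(10, Mul(22, -49)) = Add(10, -1078) = -1068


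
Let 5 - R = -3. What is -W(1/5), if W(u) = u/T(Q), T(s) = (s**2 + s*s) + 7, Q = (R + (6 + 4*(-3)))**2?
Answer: -1/195 ≈ -0.0051282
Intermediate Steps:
R = 8 (R = 5 - 1*(-3) = 5 + 3 = 8)
Q = 4 (Q = (8 + (6 + 4*(-3)))**2 = (8 + (6 - 12))**2 = (8 - 6)**2 = 2**2 = 4)
T(s) = 7 + 2*s**2 (T(s) = (s**2 + s**2) + 7 = 2*s**2 + 7 = 7 + 2*s**2)
W(u) = u/39 (W(u) = u/(7 + 2*4**2) = u/(7 + 2*16) = u/(7 + 32) = u/39)
-W(1/5) = -1/(39*5) = -1*1/195 = -1/195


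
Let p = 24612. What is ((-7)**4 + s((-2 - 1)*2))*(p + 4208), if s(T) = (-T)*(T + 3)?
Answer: 68678060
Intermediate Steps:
s(T) = -T*(3 + T) (s(T) = (-T)*(3 + T) = -T*(3 + T))
((-7)**4 + s((-2 - 1)*2))*(p + 4208) = ((-7)**4 - (-2 - 1)*2*(3 + (-2 - 1)*2))*(24612 + 4208) = (2401 - (-3*2)*(3 - 3*2))*28820 = (2401 - 1*(-6)*(3 - 6))*28820 = (2401 - 1*(-6)*(-3))*28820 = (2401 - 18)*28820 = 2383*28820 = 68678060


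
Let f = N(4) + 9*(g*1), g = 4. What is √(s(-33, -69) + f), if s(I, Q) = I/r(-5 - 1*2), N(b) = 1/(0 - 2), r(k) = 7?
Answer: √6034/14 ≈ 5.5485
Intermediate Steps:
N(b) = -½ (N(b) = 1/(-2) = -½)
s(I, Q) = I/7
f = 71/2 (f = -½ + 9*(4*1) = -½ + 9*4 = -½ + 36 = 71/2 ≈ 35.500)
√(s(-33, -69) + f) = √((⅐)*(-33) + 71/2) = √(-33/7 + 71/2) = √(431/14) = √6034/14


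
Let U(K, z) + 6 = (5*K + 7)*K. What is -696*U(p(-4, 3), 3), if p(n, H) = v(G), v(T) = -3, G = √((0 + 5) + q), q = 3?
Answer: -12528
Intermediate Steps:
G = 2*√2 (G = √((0 + 5) + 3) = √(5 + 3) = √8 = 2*√2 ≈ 2.8284)
p(n, H) = -3
U(K, z) = -6 + K*(7 + 5*K) (U(K, z) = -6 + (5*K + 7)*K = -6 + (7 + 5*K)*K = -6 + K*(7 + 5*K))
-696*U(p(-4, 3), 3) = -696*(-6 + 5*(-3)² + 7*(-3)) = -696*(-6 + 5*9 - 21) = -696*(-6 + 45 - 21) = -696*18 = -12528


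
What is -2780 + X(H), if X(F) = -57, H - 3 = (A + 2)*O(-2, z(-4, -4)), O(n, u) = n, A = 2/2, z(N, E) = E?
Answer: -2837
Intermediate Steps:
A = 1 (A = 2*(½) = 1)
H = -3 (H = 3 + (1 + 2)*(-2) = 3 + 3*(-2) = 3 - 6 = -3)
-2780 + X(H) = -2780 - 57 = -2837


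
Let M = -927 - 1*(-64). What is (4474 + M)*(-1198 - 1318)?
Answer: -9085276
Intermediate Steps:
M = -863 (M = -927 + 64 = -863)
(4474 + M)*(-1198 - 1318) = (4474 - 863)*(-1198 - 1318) = 3611*(-2516) = -9085276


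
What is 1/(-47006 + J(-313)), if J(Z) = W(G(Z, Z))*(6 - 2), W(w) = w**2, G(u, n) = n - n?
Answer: -1/47006 ≈ -2.1274e-5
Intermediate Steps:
G(u, n) = 0
J(Z) = 0 (J(Z) = 0**2*(6 - 2) = 0*4 = 0)
1/(-47006 + J(-313)) = 1/(-47006 + 0) = 1/(-47006) = -1/47006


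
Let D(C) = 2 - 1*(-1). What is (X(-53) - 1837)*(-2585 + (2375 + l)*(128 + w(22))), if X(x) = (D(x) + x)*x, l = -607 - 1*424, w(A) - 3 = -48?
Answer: 88590171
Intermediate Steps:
w(A) = -45 (w(A) = 3 - 48 = -45)
l = -1031 (l = -607 - 424 = -1031)
D(C) = 3 (D(C) = 2 + 1 = 3)
X(x) = x*(3 + x) (X(x) = (3 + x)*x = x*(3 + x))
(X(-53) - 1837)*(-2585 + (2375 + l)*(128 + w(22))) = (-53*(3 - 53) - 1837)*(-2585 + (2375 - 1031)*(128 - 45)) = (-53*(-50) - 1837)*(-2585 + 1344*83) = (2650 - 1837)*(-2585 + 111552) = 813*108967 = 88590171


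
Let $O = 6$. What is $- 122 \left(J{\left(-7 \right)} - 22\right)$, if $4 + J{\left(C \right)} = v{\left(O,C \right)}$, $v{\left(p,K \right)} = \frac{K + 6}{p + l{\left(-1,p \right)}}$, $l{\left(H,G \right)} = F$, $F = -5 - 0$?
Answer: $3294$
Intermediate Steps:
$F = -5$ ($F = -5 + 0 = -5$)
$l{\left(H,G \right)} = -5$
$v{\left(p,K \right)} = \frac{6 + K}{-5 + p}$ ($v{\left(p,K \right)} = \frac{K + 6}{p - 5} = \frac{6 + K}{-5 + p}$)
$J{\left(C \right)} = 2 + C$ ($J{\left(C \right)} = -4 + \frac{6 + C}{-5 + 6} = -4 + \frac{6 + C}{1} = -4 + 1 \left(6 + C\right) = -4 + \left(6 + C\right) = 2 + C$)
$- 122 \left(J{\left(-7 \right)} - 22\right) = - 122 \left(\left(2 - 7\right) - 22\right) = - 122 \left(-5 - 22\right) = \left(-122\right) \left(-27\right) = 3294$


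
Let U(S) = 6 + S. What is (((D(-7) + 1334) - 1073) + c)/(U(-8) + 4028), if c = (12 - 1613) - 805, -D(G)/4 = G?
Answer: -2117/4026 ≈ -0.52583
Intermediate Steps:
D(G) = -4*G
c = -2406 (c = -1601 - 805 = -2406)
(((D(-7) + 1334) - 1073) + c)/(U(-8) + 4028) = (((-4*(-7) + 1334) - 1073) - 2406)/((6 - 8) + 4028) = (((28 + 1334) - 1073) - 2406)/(-2 + 4028) = ((1362 - 1073) - 2406)/4026 = (289 - 2406)*(1/4026) = -2117*1/4026 = -2117/4026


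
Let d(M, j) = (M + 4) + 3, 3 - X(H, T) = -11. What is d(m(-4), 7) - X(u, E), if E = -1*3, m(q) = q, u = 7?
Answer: -11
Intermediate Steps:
E = -3
X(H, T) = 14 (X(H, T) = 3 - 1*(-11) = 3 + 11 = 14)
d(M, j) = 7 + M (d(M, j) = (4 + M) + 3 = 7 + M)
d(m(-4), 7) - X(u, E) = (7 - 4) - 1*14 = 3 - 14 = -11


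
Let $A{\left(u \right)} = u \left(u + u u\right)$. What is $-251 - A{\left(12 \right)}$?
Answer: $-2123$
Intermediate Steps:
$A{\left(u \right)} = u \left(u + u^{2}\right)$
$-251 - A{\left(12 \right)} = -251 - 12^{2} \left(1 + 12\right) = -251 - 144 \cdot 13 = -251 - 1872 = -2123$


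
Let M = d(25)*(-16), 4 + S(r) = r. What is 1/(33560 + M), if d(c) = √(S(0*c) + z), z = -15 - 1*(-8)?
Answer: 4195/140784552 + I*√11/70392276 ≈ 2.9797e-5 + 4.7116e-8*I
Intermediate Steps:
S(r) = -4 + r
z = -7 (z = -15 + 8 = -7)
d(c) = I*√11 (d(c) = √((-4 + 0*c) - 7) = √((-4 + 0) - 7) = √(-4 - 7) = √(-11) = I*√11)
M = -16*I*√11 (M = (I*√11)*(-16) = -16*I*√11 ≈ -53.066*I)
1/(33560 + M) = 1/(33560 - 16*I*√11)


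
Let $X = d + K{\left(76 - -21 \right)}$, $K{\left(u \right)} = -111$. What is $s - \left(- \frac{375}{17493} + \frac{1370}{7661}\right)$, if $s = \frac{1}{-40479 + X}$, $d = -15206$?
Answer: $- \frac{392337698911}{2492479352636} \approx -0.15741$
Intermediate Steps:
$X = -15317$ ($X = -15206 - 111 = -15317$)
$s = - \frac{1}{55796}$ ($s = \frac{1}{-40479 - 15317} = \frac{1}{-55796} = - \frac{1}{55796} \approx -1.7922 \cdot 10^{-5}$)
$s - \left(- \frac{375}{17493} + \frac{1370}{7661}\right) = - \frac{1}{55796} - \left(- \frac{375}{17493} + \frac{1370}{7661}\right) = - \frac{1}{55796} - \left(\left(-375\right) \frac{1}{17493} + 1370 \cdot \frac{1}{7661}\right) = - \frac{1}{55796} - \left(- \frac{125}{5831} + \frac{1370}{7661}\right) = - \frac{1}{55796} - \frac{7030845}{44671291} = - \frac{392337698911}{2492479352636}$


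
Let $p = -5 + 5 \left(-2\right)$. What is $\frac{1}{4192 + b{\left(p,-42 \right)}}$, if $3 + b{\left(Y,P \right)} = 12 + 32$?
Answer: $\frac{1}{4233} \approx 0.00023624$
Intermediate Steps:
$p = -15$ ($p = -5 - 10 = -15$)
$b{\left(Y,P \right)} = 41$ ($b{\left(Y,P \right)} = -3 + \left(12 + 32\right) = -3 + 44 = 41$)
$\frac{1}{4192 + b{\left(p,-42 \right)}} = \frac{1}{4192 + 41} = \frac{1}{4233}$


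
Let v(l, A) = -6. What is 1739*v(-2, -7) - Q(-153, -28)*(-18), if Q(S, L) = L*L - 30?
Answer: 3138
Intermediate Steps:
Q(S, L) = -30 + L² (Q(S, L) = L² - 30 = -30 + L²)
1739*v(-2, -7) - Q(-153, -28)*(-18) = 1739*(-6) - (-30 + (-28)²)*(-18) = -10434 - (-30 + 784)*(-18) = -10434 - 754*(-18) = -10434 - 1*(-13572) = -10434 + 13572 = 3138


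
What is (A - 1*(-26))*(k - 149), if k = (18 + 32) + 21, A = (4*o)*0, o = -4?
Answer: -2028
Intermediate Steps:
A = 0 (A = (4*(-4))*0 = -16*0 = 0)
k = 71 (k = 50 + 21 = 71)
(A - 1*(-26))*(k - 149) = (0 - 1*(-26))*(71 - 149) = (0 + 26)*(-78) = 26*(-78) = -2028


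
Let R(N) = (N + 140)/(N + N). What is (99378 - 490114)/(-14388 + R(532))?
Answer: 463999/17085 ≈ 27.158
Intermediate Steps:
R(N) = (140 + N)/(2*N) (R(N) = (140 + N)/((2*N)) = (140 + N)*(1/(2*N)) = (140 + N)/(2*N))
(99378 - 490114)/(-14388 + R(532)) = (99378 - 490114)/(-14388 + (½)*(140 + 532)/532) = -390736/(-14388 + (½)*(1/532)*672) = -390736/(-14388 + 12/19) = -390736/(-273360/19) = -390736*(-19/273360) = 463999/17085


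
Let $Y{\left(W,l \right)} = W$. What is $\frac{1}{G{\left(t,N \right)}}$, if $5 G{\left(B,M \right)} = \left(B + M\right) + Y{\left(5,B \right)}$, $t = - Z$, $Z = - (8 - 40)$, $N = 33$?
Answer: $\frac{5}{6} \approx 0.83333$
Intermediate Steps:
$Z = 32$ ($Z = \left(-1\right) \left(-32\right) = 32$)
$t = -32$ ($t = \left(-1\right) 32 = -32$)
$G{\left(B,M \right)} = 1 + \frac{B}{5} + \frac{M}{5}$ ($G{\left(B,M \right)} = \frac{\left(B + M\right) + 5}{5} = \frac{5 + B + M}{5} = 1 + \frac{B}{5} + \frac{M}{5}$)
$\frac{1}{G{\left(t,N \right)}} = \frac{1}{1 + \frac{1}{5} \left(-32\right) + \frac{1}{5} \cdot 33} = \frac{1}{1 - \frac{32}{5} + \frac{33}{5}} = \frac{1}{\frac{6}{5}} = \frac{5}{6}$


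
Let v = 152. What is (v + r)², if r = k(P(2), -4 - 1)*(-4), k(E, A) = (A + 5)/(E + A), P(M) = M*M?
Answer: 23104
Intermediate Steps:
P(M) = M²
k(E, A) = (5 + A)/(A + E)
r = 0 (r = ((5 + (-4 - 1))/((-4 - 1) + 2²))*(-4) = ((5 - 5)/(-5 + 4))*(-4) = (0/(-1))*(-4) = -1*0*(-4) = 0*(-4) = 0)
(v + r)² = (152 + 0)² = 152² = 23104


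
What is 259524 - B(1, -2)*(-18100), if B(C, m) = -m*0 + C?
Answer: 277624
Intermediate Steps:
B(C, m) = C (B(C, m) = 0 + C = C)
259524 - B(1, -2)*(-18100) = 259524 - (-18100) = 259524 - 1*(-18100) = 259524 + 18100 = 277624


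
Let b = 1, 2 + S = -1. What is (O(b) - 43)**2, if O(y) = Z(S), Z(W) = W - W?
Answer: 1849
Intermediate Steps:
S = -3 (S = -2 - 1 = -3)
Z(W) = 0
O(y) = 0
(O(b) - 43)**2 = (0 - 43)**2 = (-43)**2 = 1849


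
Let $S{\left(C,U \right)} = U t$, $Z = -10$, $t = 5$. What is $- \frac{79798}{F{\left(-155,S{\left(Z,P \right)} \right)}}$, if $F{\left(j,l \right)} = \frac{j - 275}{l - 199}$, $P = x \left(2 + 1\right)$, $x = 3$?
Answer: $- \frac{6144446}{215} \approx -28579.0$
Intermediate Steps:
$P = 9$ ($P = 3 \left(2 + 1\right) = 3 \cdot 3 = 9$)
$S{\left(C,U \right)} = 5 U$ ($S{\left(C,U \right)} = U 5 = 5 U$)
$F{\left(j,l \right)} = \frac{-275 + j}{-199 + l}$
$- \frac{79798}{F{\left(-155,S{\left(Z,P \right)} \right)}} = - \frac{79798}{\frac{1}{-199 + 5 \cdot 9} \left(-275 - 155\right)} = - \frac{79798}{\frac{1}{-199 + 45} \left(-430\right)} = - \frac{79798}{\frac{1}{-154} \left(-430\right)} = - \frac{79798}{\left(- \frac{1}{154}\right) \left(-430\right)} = - \frac{79798}{\frac{215}{77}} = \left(-79798\right) \frac{77}{215} = - \frac{6144446}{215}$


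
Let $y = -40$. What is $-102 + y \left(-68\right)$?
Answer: $2618$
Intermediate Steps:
$-102 + y \left(-68\right) = -102 - -2720 = -102 + 2720 = 2618$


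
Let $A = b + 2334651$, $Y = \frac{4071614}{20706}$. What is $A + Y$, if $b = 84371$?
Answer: $\frac{25046170573}{10353} \approx 2.4192 \cdot 10^{6}$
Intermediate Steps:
$Y = \frac{2035807}{10353}$ ($Y = 4071614 \cdot \frac{1}{20706} = \frac{2035807}{10353} \approx 196.64$)
$A = 2419022$ ($A = 84371 + 2334651 = 2419022$)
$A + Y = 2419022 + \frac{2035807}{10353} = \frac{25046170573}{10353}$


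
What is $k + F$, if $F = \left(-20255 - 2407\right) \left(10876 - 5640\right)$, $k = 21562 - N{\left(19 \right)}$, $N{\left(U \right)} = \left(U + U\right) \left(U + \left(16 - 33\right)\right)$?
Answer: $-118636746$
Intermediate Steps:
$N{\left(U \right)} = 2 U \left(-17 + U\right)$ ($N{\left(U \right)} = 2 U \left(U - 17\right) = 2 U \left(-17 + U\right)$)
$k = 21486$ ($k = 21562 - 2 \cdot 19 \left(-17 + 19\right) = 21562 - 2 \cdot 19 \cdot 2 = 21562 - 76 = 21486$)
$F = -118658232$ ($F = \left(-22662\right) 5236 = -118658232$)
$k + F = 21486 - 118658232 = -118636746$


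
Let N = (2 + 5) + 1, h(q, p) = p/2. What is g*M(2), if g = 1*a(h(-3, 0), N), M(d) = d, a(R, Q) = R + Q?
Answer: 16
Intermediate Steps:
h(q, p) = p/2 (h(q, p) = p*(1/2) = p/2)
N = 8 (N = 7 + 1 = 8)
a(R, Q) = Q + R
g = 8 (g = 1*(8 + (1/2)*0) = 1*(8 + 0) = 1*8 = 8)
g*M(2) = 8*2 = 16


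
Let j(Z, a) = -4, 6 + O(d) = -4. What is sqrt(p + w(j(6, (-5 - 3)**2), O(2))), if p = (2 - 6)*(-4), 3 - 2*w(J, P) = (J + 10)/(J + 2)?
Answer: sqrt(19) ≈ 4.3589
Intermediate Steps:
O(d) = -10 (O(d) = -6 - 4 = -10)
w(J, P) = 3/2 - (10 + J)/(2*(2 + J)) (w(J, P) = 3/2 - (J + 10)/(2*(J + 2)) = 3/2 - (10 + J)/(2*(2 + J)))
p = 16 (p = -4*(-4) = 16)
sqrt(p + w(j(6, (-5 - 3)**2), O(2))) = sqrt(16 + (-2 - 4)/(2 - 4)) = sqrt(16 - 6/(-2)) = sqrt(16 - 1/2*(-6)) = sqrt(16 + 3) = sqrt(19)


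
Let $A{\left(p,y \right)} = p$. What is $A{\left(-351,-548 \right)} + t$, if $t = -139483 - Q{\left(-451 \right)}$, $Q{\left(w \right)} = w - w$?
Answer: $-139834$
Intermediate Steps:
$Q{\left(w \right)} = 0$
$t = -139483$ ($t = -139483 - 0 = -139483 + 0 = -139483$)
$A{\left(-351,-548 \right)} + t = -351 - 139483 = -139834$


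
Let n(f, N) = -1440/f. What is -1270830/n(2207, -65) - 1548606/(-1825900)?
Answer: 42676198190597/21910800 ≈ 1.9477e+6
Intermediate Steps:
-1270830/n(2207, -65) - 1548606/(-1825900) = -1270830/((-1440/2207)) - 1548606/(-1825900) = -1270830/((-1440*1/2207)) - 1548606*(-1/1825900) = -1270830/(-1440/2207) + 774303/912950 = -1270830*(-2207/1440) + 774303/912950 = 93490727/48 + 774303/912950 = 42676198190597/21910800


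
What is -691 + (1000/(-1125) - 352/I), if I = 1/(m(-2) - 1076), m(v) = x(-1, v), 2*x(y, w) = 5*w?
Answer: 3418381/9 ≈ 3.7982e+5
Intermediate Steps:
x(y, w) = 5*w/2 (x(y, w) = (5*w)/2 = 5*w/2)
m(v) = 5*v/2
I = -1/1081 (I = 1/((5/2)*(-2) - 1076) = 1/(-5 - 1076) = 1/(-1081) = -1/1081 ≈ -0.00092507)
-691 + (1000/(-1125) - 352/I) = -691 + (1000/(-1125) - 352/(-1/1081)) = -691 + (1000*(-1/1125) - 352*(-1081)) = -691 + (-8/9 + 380512) = -691 + 3424600/9 = 3418381/9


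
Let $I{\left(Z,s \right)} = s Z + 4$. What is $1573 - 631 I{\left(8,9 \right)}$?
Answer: $-46383$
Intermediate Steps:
$I{\left(Z,s \right)} = 4 + Z s$ ($I{\left(Z,s \right)} = Z s + 4 = 4 + Z s$)
$1573 - 631 I{\left(8,9 \right)} = 1573 - 631 \left(4 + 8 \cdot 9\right) = 1573 - 631 \left(4 + 72\right) = 1573 - 47956 = -46383$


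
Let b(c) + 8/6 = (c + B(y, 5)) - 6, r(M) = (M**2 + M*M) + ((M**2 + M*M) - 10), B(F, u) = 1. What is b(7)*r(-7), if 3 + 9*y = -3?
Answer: 124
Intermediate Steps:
y = -2/3 (y = -1/3 + (1/9)*(-3) = -1/3 - 1/3 = -2/3 ≈ -0.66667)
r(M) = -10 + 4*M**2 (r(M) = (M**2 + M**2) + ((M**2 + M**2) - 10) = 2*M**2 + (2*M**2 - 10) = 2*M**2 + (-10 + 2*M**2) = -10 + 4*M**2)
b(c) = -19/3 + c (b(c) = -4/3 + ((c + 1) - 6) = -4/3 + ((1 + c) - 6) = -4/3 + (-5 + c) = -19/3 + c)
b(7)*r(-7) = (-19/3 + 7)*(-10 + 4*(-7)**2) = 2*(-10 + 4*49)/3 = 2*(-10 + 196)/3 = (2/3)*186 = 124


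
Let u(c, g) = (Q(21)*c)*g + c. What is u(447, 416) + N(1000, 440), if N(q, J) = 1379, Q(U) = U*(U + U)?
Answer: 164011490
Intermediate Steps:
Q(U) = 2*U**2 (Q(U) = U*(2*U) = 2*U**2)
u(c, g) = c + 882*c*g (u(c, g) = ((2*21**2)*c)*g + c = ((2*441)*c)*g + c = (882*c)*g + c = 882*c*g + c = c + 882*c*g)
u(447, 416) + N(1000, 440) = 447*(1 + 882*416) + 1379 = 447*(1 + 366912) + 1379 = 447*366913 + 1379 = 164010111 + 1379 = 164011490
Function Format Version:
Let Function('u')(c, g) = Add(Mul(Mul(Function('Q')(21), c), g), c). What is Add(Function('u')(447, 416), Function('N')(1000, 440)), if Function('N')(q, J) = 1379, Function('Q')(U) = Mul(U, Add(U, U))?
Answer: 164011490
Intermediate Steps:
Function('Q')(U) = Mul(2, Pow(U, 2)) (Function('Q')(U) = Mul(U, Mul(2, U)) = Mul(2, Pow(U, 2)))
Function('u')(c, g) = Add(c, Mul(882, c, g)) (Function('u')(c, g) = Add(Mul(Mul(Mul(2, Pow(21, 2)), c), g), c) = Add(Mul(Mul(Mul(2, 441), c), g), c) = Add(Mul(Mul(882, c), g), c) = Add(Mul(882, c, g), c) = Add(c, Mul(882, c, g)))
Add(Function('u')(447, 416), Function('N')(1000, 440)) = Add(Mul(447, Add(1, Mul(882, 416))), 1379) = Add(Mul(447, Add(1, 366912)), 1379) = Add(Mul(447, 366913), 1379) = Add(164010111, 1379) = 164011490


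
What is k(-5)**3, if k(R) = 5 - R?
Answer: 1000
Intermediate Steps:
k(-5)**3 = (5 - 1*(-5))**3 = (5 + 5)**3 = 10**3 = 1000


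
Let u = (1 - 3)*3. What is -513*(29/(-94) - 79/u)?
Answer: -310023/47 ≈ -6596.2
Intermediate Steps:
u = -6 (u = -2*3 = -6)
-513*(29/(-94) - 79/u) = -513*(29/(-94) - 79/(-6)) = -513*(29*(-1/94) - 79*(-1/6)) = -513*(-29/94 + 79/6) = -513*1813/141 = -310023/47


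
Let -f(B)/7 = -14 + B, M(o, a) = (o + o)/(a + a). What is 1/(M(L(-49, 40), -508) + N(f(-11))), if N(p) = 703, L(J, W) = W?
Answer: 127/89271 ≈ 0.0014226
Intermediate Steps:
M(o, a) = o/a (M(o, a) = (2*o)/((2*a)) = (2*o)*(1/(2*a)) = o/a)
f(B) = 98 - 7*B (f(B) = -7*(-14 + B) = 98 - 7*B)
1/(M(L(-49, 40), -508) + N(f(-11))) = 1/(40/(-508) + 703) = 1/(40*(-1/508) + 703) = 1/(-10/127 + 703) = 1/(89271/127) = 127/89271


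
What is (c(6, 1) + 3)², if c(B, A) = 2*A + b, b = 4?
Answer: 81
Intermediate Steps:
c(B, A) = 4 + 2*A (c(B, A) = 2*A + 4 = 4 + 2*A)
(c(6, 1) + 3)² = ((4 + 2*1) + 3)² = ((4 + 2) + 3)² = (6 + 3)² = 9² = 81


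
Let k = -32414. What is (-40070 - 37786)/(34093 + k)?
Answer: -77856/1679 ≈ -46.370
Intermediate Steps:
(-40070 - 37786)/(34093 + k) = (-40070 - 37786)/(34093 - 32414) = -77856/1679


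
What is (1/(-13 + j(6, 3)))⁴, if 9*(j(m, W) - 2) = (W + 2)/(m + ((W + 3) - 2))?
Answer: 104976/1506138481 ≈ 6.9699e-5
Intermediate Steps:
j(m, W) = 2 + (2 + W)/(9*(1 + W + m)) (j(m, W) = 2 + ((W + 2)/(m + ((W + 3) - 2)))/9 = 2 + ((2 + W)/(m + ((3 + W) - 2)))/9 = 2 + ((2 + W)/(m + (1 + W)))/9 = 2 + ((2 + W)/(1 + W + m))/9 = 2 + (2 + W)/(9*(1 + W + m)))
(1/(-13 + j(6, 3)))⁴ = (1/(-13 + (20 + 18*6 + 19*3)/(9*(1 + 3 + 6))))⁴ = (1/(-13 + (⅑)*(20 + 108 + 57)/10))⁴ = (1/(-13 + (⅑)*(⅒)*185))⁴ = (1/(-13 + 37/18))⁴ = (1/(-197/18))⁴ = (-18/197)⁴ = 104976/1506138481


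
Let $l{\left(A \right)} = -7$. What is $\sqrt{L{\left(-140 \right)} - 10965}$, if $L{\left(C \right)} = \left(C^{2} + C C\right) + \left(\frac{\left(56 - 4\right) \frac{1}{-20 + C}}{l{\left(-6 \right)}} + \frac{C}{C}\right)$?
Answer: $\frac{\sqrt{553426510}}{140} \approx 168.04$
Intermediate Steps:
$L{\left(C \right)} = 1 + 2 C^{2} - \frac{52}{7 \left(-20 + C\right)}$ ($L{\left(C \right)} = \left(C^{2} + C C\right) + \left(\frac{\left(56 - 4\right) \frac{1}{-20 + C}}{-7} + \frac{C}{C}\right) = \left(C^{2} + C^{2}\right) + \left(\frac{52}{-20 + C} \left(- \frac{1}{7}\right) + 1\right) = 2 C^{2} + \left(- \frac{52}{7 \left(-20 + C\right)} + 1\right) = 2 C^{2} + \left(1 - \frac{52}{7 \left(-20 + C\right)}\right) = 1 + 2 C^{2} - \frac{52}{7 \left(-20 + C\right)}$)
$\sqrt{L{\left(-140 \right)} - 10965} = \sqrt{\frac{- \frac{192}{7} - 140 - 40 \left(-140\right)^{2} + 2 \left(-140\right)^{3}}{-20 - 140} - 10965} = \sqrt{\frac{- \frac{192}{7} - 140 - 784000 + 2 \left(-2744000\right)}{-160} - 10965} = \sqrt{- \frac{- \frac{192}{7} - 140 - 784000 - 5488000}{160} - 10965} = \sqrt{\left(- \frac{1}{160}\right) \left(- \frac{43905172}{7}\right) - 10965} = \sqrt{\frac{10976293}{280} - 10965} = \sqrt{\frac{7906093}{280}} = \frac{\sqrt{553426510}}{140}$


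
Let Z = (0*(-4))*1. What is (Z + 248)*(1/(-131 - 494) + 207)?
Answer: 32084752/625 ≈ 51336.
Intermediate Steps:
Z = 0 (Z = 0*1 = 0)
(Z + 248)*(1/(-131 - 494) + 207) = (0 + 248)*(1/(-131 - 494) + 207) = 248*(1/(-625) + 207) = 248*(-1/625 + 207) = 248*(129374/625) = 32084752/625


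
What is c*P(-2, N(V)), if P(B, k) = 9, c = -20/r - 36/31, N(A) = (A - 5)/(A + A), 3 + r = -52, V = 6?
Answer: -2448/341 ≈ -7.1789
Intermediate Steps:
r = -55 (r = -3 - 52 = -55)
N(A) = (-5 + A)/(2*A) (N(A) = (-5 + A)/((2*A)) = (-5 + A)*(1/(2*A)) = (-5 + A)/(2*A))
c = -272/341 (c = -20/(-55) - 36/31 = -20*(-1/55) - 36*1/31 = 4/11 - 36/31 = -272/341 ≈ -0.79765)
c*P(-2, N(V)) = -272/341*9 = -2448/341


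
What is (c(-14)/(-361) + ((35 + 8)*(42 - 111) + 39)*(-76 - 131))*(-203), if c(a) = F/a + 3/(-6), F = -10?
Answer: -88833066249/722 ≈ -1.2304e+8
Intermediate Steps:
c(a) = -½ - 10/a (c(a) = -10/a + 3/(-6) = -10/a + 3*(-⅙) = -10/a - ½ = -½ - 10/a)
(c(-14)/(-361) + ((35 + 8)*(42 - 111) + 39)*(-76 - 131))*(-203) = (((½)*(-20 - 1*(-14))/(-14))/(-361) + ((35 + 8)*(42 - 111) + 39)*(-76 - 131))*(-203) = (((½)*(-1/14)*(-20 + 14))*(-1/361) + (43*(-69) + 39)*(-207))*(-203) = (((½)*(-1/14)*(-6))*(-1/361) + (-2967 + 39)*(-207))*(-203) = ((3/14)*(-1/361) - 2928*(-207))*(-203) = (-3/5054 + 606096)*(-203) = (3063209181/5054)*(-203) = -88833066249/722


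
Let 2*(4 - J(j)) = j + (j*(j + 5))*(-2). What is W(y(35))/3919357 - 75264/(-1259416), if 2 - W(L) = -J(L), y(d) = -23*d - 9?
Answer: 140608100609/617012614439 ≈ 0.22789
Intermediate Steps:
y(d) = -9 - 23*d
J(j) = 4 - j/2 + j*(5 + j) (J(j) = 4 - (j + (j*(j + 5))*(-2))/2 = 4 - (j + (j*(5 + j))*(-2))/2 = 4 - (j - 2*j*(5 + j))/2 = 4 + (-j/2 + j*(5 + j)) = 4 - j/2 + j*(5 + j))
W(L) = 6 + L² + 9*L/2 (W(L) = 2 - (-1)*(4 + L² + 9*L/2) = 2 - (-4 - L² - 9*L/2) = 2 + (4 + L² + 9*L/2) = 6 + L² + 9*L/2)
W(y(35))/3919357 - 75264/(-1259416) = (6 + (-9 - 23*35)² + 9*(-9 - 23*35)/2)/3919357 - 75264/(-1259416) = (6 + (-9 - 805)² + 9*(-9 - 805)/2)*(1/3919357) - 75264*(-1/1259416) = (6 + (-814)² + (9/2)*(-814))*(1/3919357) + 9408/157427 = (6 + 662596 - 3663)*(1/3919357) + 9408/157427 = 658939*(1/3919357) + 9408/157427 = 658939/3919357 + 9408/157427 = 140608100609/617012614439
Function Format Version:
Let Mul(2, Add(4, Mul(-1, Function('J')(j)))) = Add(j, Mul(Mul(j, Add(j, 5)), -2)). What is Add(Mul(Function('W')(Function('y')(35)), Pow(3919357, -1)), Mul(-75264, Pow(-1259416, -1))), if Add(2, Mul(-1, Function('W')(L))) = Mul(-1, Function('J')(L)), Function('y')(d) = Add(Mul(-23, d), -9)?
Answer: Rational(140608100609, 617012614439) ≈ 0.22789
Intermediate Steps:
Function('y')(d) = Add(-9, Mul(-23, d))
Function('J')(j) = Add(4, Mul(Rational(-1, 2), j), Mul(j, Add(5, j))) (Function('J')(j) = Add(4, Mul(Rational(-1, 2), Add(j, Mul(Mul(j, Add(j, 5)), -2)))) = Add(4, Mul(Rational(-1, 2), Add(j, Mul(Mul(j, Add(5, j)), -2)))) = Add(4, Mul(Rational(-1, 2), Add(j, Mul(-2, j, Add(5, j))))) = Add(4, Add(Mul(Rational(-1, 2), j), Mul(j, Add(5, j)))) = Add(4, Mul(Rational(-1, 2), j), Mul(j, Add(5, j))))
Function('W')(L) = Add(6, Pow(L, 2), Mul(Rational(9, 2), L)) (Function('W')(L) = Add(2, Mul(-1, Mul(-1, Add(4, Pow(L, 2), Mul(Rational(9, 2), L))))) = Add(2, Mul(-1, Add(-4, Mul(-1, Pow(L, 2)), Mul(Rational(-9, 2), L)))) = Add(2, Add(4, Pow(L, 2), Mul(Rational(9, 2), L))) = Add(6, Pow(L, 2), Mul(Rational(9, 2), L)))
Add(Mul(Function('W')(Function('y')(35)), Pow(3919357, -1)), Mul(-75264, Pow(-1259416, -1))) = Add(Mul(Add(6, Pow(Add(-9, Mul(-23, 35)), 2), Mul(Rational(9, 2), Add(-9, Mul(-23, 35)))), Pow(3919357, -1)), Mul(-75264, Pow(-1259416, -1))) = Add(Mul(Add(6, Pow(Add(-9, -805), 2), Mul(Rational(9, 2), Add(-9, -805))), Rational(1, 3919357)), Mul(-75264, Rational(-1, 1259416))) = Add(Mul(Add(6, Pow(-814, 2), Mul(Rational(9, 2), -814)), Rational(1, 3919357)), Rational(9408, 157427)) = Add(Mul(Add(6, 662596, -3663), Rational(1, 3919357)), Rational(9408, 157427)) = Add(Mul(658939, Rational(1, 3919357)), Rational(9408, 157427)) = Add(Rational(658939, 3919357), Rational(9408, 157427)) = Rational(140608100609, 617012614439)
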